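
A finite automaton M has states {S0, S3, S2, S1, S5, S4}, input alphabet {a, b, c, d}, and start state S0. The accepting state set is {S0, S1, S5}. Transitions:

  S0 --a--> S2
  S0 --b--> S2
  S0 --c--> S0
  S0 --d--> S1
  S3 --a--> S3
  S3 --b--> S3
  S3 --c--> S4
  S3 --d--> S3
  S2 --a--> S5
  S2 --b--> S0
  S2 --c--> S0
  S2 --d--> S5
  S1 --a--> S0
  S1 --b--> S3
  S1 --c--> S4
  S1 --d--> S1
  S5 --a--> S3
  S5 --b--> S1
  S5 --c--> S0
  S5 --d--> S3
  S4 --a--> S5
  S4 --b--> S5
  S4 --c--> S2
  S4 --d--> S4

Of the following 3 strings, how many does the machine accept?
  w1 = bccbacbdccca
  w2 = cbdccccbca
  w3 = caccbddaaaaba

w1: S0 → S2 → S0 → S0 → S2 → S5 → S0 → S2 → S5 → S0 → S0 → S0 → S2  → end S2, rejected
w2: S0 → S0 → S2 → S5 → S0 → S0 → S0 → S0 → S2 → S0 → S2  → end S2, rejected
w3: S0 → S0 → S2 → S0 → S0 → S2 → S5 → S3 → S3 → S3 → S3 → S3 → S3 → S3  → end S3, rejected

0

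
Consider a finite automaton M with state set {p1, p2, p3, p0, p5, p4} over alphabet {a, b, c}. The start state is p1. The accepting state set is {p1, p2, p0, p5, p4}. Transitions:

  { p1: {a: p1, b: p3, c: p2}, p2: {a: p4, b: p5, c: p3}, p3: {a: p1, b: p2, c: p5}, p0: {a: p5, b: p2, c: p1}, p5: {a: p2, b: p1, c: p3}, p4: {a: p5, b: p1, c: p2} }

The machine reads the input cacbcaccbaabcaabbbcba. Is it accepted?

start at p1
read 'c': p1 → p2
read 'a': p2 → p4
read 'c': p4 → p2
read 'b': p2 → p5
read 'c': p5 → p3
read 'a': p3 → p1
read 'c': p1 → p2
read 'c': p2 → p3
read 'b': p3 → p2
read 'a': p2 → p4
read 'a': p4 → p5
read 'b': p5 → p1
read 'c': p1 → p2
read 'a': p2 → p4
read 'a': p4 → p5
read 'b': p5 → p1
read 'b': p1 → p3
read 'b': p3 → p2
read 'c': p2 → p3
read 'b': p3 → p2
read 'a': p2 → p4
End state p4 is accepting.

Yes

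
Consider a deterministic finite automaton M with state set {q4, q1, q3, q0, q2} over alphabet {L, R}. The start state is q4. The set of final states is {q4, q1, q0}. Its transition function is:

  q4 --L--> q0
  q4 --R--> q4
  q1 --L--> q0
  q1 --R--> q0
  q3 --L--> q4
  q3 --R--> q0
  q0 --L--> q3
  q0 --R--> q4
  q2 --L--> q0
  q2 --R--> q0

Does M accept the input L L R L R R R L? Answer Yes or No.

start at q4
read 'L': q4 → q0
read 'L': q0 → q3
read 'R': q3 → q0
read 'L': q0 → q3
read 'R': q3 → q0
read 'R': q0 → q4
read 'R': q4 → q4
read 'L': q4 → q0
End state q0 is accepting.

Yes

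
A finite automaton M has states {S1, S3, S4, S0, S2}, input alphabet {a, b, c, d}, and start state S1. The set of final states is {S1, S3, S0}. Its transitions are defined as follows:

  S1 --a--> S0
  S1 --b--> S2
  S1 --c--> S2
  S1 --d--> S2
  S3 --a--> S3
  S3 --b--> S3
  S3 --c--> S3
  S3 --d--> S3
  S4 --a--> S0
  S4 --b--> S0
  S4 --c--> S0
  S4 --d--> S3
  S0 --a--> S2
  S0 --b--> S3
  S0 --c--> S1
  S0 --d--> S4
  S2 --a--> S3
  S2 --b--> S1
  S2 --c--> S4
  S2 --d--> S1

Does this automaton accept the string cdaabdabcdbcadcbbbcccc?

S1 → S2 → S1 → S0 → S2 → S1 → S2 → S3 → S3 → S3 → S3 → S3 → S3 → S3 → S3 → S3 → S3 → S3 → S3 → S3 → S3 → S3 → S3
End state S3 is accepting.

Yes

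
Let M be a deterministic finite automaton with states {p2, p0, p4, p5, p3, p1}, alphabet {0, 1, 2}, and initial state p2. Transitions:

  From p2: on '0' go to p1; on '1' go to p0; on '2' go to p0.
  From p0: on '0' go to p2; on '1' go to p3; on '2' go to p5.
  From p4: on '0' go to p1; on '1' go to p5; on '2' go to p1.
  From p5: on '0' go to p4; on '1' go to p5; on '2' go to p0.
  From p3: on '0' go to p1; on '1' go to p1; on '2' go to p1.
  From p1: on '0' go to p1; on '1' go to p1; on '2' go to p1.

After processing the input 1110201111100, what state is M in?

p1

start at p2
read '1': p2 → p0
read '1': p0 → p3
read '1': p3 → p1
read '0': p1 → p1
read '2': p1 → p1
read '0': p1 → p1
read '1': p1 → p1
read '1': p1 → p1
read '1': p1 → p1
read '1': p1 → p1
read '1': p1 → p1
read '0': p1 → p1
read '0': p1 → p1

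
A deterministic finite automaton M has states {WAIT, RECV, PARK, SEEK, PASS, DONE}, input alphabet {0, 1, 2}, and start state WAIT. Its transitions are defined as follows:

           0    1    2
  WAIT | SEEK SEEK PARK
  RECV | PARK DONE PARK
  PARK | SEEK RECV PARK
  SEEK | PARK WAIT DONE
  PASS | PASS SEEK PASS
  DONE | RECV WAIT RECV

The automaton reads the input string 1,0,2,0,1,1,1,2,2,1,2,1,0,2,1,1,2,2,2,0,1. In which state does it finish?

WAIT → SEEK → PARK → PARK → SEEK → WAIT → SEEK → WAIT → PARK → PARK → RECV → PARK → RECV → PARK → PARK → RECV → DONE → RECV → PARK → PARK → SEEK → WAIT

WAIT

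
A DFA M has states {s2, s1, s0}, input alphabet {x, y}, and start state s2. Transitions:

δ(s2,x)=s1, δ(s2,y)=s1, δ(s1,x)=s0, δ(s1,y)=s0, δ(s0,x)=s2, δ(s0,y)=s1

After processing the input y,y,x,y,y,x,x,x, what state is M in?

s0

start at s2
read 'y': s2 → s1
read 'y': s1 → s0
read 'x': s0 → s2
read 'y': s2 → s1
read 'y': s1 → s0
read 'x': s0 → s2
read 'x': s2 → s1
read 'x': s1 → s0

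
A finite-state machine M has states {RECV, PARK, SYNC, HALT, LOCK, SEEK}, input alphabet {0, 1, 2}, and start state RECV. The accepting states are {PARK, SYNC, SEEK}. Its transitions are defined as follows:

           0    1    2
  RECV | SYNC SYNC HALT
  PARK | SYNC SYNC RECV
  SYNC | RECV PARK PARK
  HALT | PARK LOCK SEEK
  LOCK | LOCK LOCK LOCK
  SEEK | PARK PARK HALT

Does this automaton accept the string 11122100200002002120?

Yes

Trace: RECV -1-> SYNC -1-> PARK -1-> SYNC -2-> PARK -2-> RECV -1-> SYNC -0-> RECV -0-> SYNC -2-> PARK -0-> SYNC -0-> RECV -0-> SYNC -0-> RECV -2-> HALT -0-> PARK -0-> SYNC -2-> PARK -1-> SYNC -2-> PARK -0-> SYNC
End state SYNC is accepting.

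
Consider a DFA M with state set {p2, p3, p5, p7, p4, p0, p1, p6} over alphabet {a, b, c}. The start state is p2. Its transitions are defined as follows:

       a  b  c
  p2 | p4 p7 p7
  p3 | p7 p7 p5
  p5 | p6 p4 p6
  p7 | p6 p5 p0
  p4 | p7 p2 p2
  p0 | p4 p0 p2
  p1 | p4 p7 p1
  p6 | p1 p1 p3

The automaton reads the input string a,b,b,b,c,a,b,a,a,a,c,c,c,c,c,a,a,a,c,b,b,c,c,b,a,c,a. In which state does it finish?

p7

Trace: p2 -a-> p4 -b-> p2 -b-> p7 -b-> p5 -c-> p6 -a-> p1 -b-> p7 -a-> p6 -a-> p1 -a-> p4 -c-> p2 -c-> p7 -c-> p0 -c-> p2 -c-> p7 -a-> p6 -a-> p1 -a-> p4 -c-> p2 -b-> p7 -b-> p5 -c-> p6 -c-> p3 -b-> p7 -a-> p6 -c-> p3 -a-> p7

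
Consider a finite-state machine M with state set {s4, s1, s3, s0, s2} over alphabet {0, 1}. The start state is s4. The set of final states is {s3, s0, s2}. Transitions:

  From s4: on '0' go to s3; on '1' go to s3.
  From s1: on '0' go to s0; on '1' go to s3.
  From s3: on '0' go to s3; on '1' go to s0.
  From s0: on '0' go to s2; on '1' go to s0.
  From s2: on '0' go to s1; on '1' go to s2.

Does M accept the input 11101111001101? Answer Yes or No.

Yes

Trace: s4 -1-> s3 -1-> s0 -1-> s0 -0-> s2 -1-> s2 -1-> s2 -1-> s2 -1-> s2 -0-> s1 -0-> s0 -1-> s0 -1-> s0 -0-> s2 -1-> s2
End state s2 is accepting.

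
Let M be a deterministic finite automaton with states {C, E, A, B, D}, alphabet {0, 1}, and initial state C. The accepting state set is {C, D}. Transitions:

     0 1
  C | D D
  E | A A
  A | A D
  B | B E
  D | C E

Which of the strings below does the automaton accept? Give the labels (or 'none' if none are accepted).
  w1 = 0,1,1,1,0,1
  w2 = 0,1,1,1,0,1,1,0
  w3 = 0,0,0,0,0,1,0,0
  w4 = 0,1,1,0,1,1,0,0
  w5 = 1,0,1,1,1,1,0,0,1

w1

w1: C → D → E → A → D → C → D  → end D, accepted
w2: C → D → E → A → D → C → D → E → A  → end A, rejected
w3: C → D → C → D → C → D → E → A → A  → end A, rejected
w4: C → D → E → A → A → D → E → A → A  → end A, rejected
w5: C → D → C → D → E → A → D → C → D → E  → end E, rejected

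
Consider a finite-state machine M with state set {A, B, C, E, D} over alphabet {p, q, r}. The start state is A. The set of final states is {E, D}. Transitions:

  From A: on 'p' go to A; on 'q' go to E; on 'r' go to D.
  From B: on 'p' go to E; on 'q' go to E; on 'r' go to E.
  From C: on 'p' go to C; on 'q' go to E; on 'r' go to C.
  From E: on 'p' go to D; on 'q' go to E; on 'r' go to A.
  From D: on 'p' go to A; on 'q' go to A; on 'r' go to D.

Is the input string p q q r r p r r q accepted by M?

A → A → E → E → A → D → A → D → D → A
End state A is not accepting.

No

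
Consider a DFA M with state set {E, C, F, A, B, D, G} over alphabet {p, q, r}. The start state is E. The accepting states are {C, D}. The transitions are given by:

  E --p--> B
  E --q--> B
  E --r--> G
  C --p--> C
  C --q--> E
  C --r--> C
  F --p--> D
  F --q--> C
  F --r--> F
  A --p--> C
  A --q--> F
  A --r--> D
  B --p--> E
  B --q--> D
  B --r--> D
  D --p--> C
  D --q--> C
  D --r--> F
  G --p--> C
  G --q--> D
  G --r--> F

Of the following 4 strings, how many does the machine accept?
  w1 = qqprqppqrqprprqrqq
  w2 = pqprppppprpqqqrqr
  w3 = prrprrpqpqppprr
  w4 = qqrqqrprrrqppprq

3

w1:
  start at E
  read 'q': E → B
  read 'q': B → D
  read 'p': D → C
  read 'r': C → C
  read 'q': C → E
  read 'p': E → B
  read 'p': B → E
  read 'q': E → B
  read 'r': B → D
  read 'q': D → C
  read 'p': C → C
  read 'r': C → C
  read 'p': C → C
  read 'r': C → C
  read 'q': C → E
  read 'r': E → G
  read 'q': G → D
  read 'q': D → C
  end C, accepted
w2:
  start at E
  read 'p': E → B
  read 'q': B → D
  read 'p': D → C
  read 'r': C → C
  read 'p': C → C
  read 'p': C → C
  read 'p': C → C
  read 'p': C → C
  read 'p': C → C
  read 'r': C → C
  read 'p': C → C
  read 'q': C → E
  read 'q': E → B
  read 'q': B → D
  read 'r': D → F
  read 'q': F → C
  read 'r': C → C
  end C, accepted
w3:
  start at E
  read 'p': E → B
  read 'r': B → D
  read 'r': D → F
  read 'p': F → D
  read 'r': D → F
  read 'r': F → F
  read 'p': F → D
  read 'q': D → C
  read 'p': C → C
  read 'q': C → E
  read 'p': E → B
  read 'p': B → E
  read 'p': E → B
  read 'r': B → D
  read 'r': D → F
  end F, rejected
w4:
  start at E
  read 'q': E → B
  read 'q': B → D
  read 'r': D → F
  read 'q': F → C
  read 'q': C → E
  read 'r': E → G
  read 'p': G → C
  read 'r': C → C
  read 'r': C → C
  read 'r': C → C
  read 'q': C → E
  read 'p': E → B
  read 'p': B → E
  read 'p': E → B
  read 'r': B → D
  read 'q': D → C
  end C, accepted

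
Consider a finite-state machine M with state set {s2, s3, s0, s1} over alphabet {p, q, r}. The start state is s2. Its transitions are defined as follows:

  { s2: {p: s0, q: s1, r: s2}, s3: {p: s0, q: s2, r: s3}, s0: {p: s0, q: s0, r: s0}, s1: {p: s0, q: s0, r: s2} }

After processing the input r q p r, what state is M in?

start at s2
read 'r': s2 → s2
read 'q': s2 → s1
read 'p': s1 → s0
read 'r': s0 → s0

s0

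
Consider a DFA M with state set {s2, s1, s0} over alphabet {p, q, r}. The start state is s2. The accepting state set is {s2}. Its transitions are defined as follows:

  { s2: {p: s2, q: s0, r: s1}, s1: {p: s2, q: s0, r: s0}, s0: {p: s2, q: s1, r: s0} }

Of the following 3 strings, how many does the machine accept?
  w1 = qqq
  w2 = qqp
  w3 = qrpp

w1:
  start at s2
  read 'q': s2 → s0
  read 'q': s0 → s1
  read 'q': s1 → s0
  end s0, rejected
w2:
  start at s2
  read 'q': s2 → s0
  read 'q': s0 → s1
  read 'p': s1 → s2
  end s2, accepted
w3:
  start at s2
  read 'q': s2 → s0
  read 'r': s0 → s0
  read 'p': s0 → s2
  read 'p': s2 → s2
  end s2, accepted

2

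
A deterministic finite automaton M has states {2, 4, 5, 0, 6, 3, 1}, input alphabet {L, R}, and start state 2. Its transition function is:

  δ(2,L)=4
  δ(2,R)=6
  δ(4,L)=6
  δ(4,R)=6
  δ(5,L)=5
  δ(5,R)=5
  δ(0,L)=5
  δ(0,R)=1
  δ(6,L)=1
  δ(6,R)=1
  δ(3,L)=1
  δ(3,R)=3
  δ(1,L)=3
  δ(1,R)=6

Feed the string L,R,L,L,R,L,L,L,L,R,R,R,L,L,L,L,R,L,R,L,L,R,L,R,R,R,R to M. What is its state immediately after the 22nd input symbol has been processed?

start at 2
read 'L': 2 → 4
read 'R': 4 → 6
read 'L': 6 → 1
read 'L': 1 → 3
read 'R': 3 → 3
read 'L': 3 → 1
read 'L': 1 → 3
read 'L': 3 → 1
read 'L': 1 → 3
read 'R': 3 → 3
read 'R': 3 → 3
read 'R': 3 → 3
read 'L': 3 → 1
read 'L': 1 → 3
read 'L': 3 → 1
read 'L': 1 → 3
read 'R': 3 → 3
read 'L': 3 → 1
read 'R': 1 → 6
read 'L': 6 → 1
read 'L': 1 → 3
read 'R': 3 → 3
After 22 symbols: 3.

3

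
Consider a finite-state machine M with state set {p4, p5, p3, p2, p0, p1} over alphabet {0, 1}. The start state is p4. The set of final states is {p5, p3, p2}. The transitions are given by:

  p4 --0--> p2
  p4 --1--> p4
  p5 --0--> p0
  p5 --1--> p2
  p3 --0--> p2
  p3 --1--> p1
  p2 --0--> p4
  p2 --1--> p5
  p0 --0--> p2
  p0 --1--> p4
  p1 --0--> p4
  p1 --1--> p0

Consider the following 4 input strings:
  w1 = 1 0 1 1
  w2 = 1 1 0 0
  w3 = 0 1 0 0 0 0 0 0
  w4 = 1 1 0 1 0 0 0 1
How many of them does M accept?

2

w1: p4 → p4 → p2 → p5 → p2  → end p2, accepted
w2: p4 → p4 → p4 → p2 → p4  → end p4, rejected
w3: p4 → p2 → p5 → p0 → p2 → p4 → p2 → p4 → p2  → end p2, accepted
w4: p4 → p4 → p4 → p2 → p5 → p0 → p2 → p4 → p4  → end p4, rejected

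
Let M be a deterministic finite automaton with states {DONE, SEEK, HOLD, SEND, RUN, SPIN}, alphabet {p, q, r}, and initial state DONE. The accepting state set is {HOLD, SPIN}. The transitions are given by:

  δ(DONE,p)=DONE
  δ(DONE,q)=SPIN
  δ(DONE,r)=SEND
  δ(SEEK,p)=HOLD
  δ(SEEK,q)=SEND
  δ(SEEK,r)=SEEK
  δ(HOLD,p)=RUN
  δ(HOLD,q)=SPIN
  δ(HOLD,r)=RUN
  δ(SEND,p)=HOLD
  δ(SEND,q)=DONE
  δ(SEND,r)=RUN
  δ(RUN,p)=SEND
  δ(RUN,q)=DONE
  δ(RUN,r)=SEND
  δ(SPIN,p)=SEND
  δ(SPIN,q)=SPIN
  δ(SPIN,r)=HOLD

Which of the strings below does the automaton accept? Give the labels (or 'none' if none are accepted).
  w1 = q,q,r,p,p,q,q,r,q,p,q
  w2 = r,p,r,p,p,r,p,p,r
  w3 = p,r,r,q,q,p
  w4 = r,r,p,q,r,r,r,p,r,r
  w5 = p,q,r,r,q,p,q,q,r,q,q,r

w1:
  start at DONE
  read 'q': DONE → SPIN
  read 'q': SPIN → SPIN
  read 'r': SPIN → HOLD
  read 'p': HOLD → RUN
  read 'p': RUN → SEND
  read 'q': SEND → DONE
  read 'q': DONE → SPIN
  read 'r': SPIN → HOLD
  read 'q': HOLD → SPIN
  read 'p': SPIN → SEND
  read 'q': SEND → DONE
  end DONE, rejected
w2:
  start at DONE
  read 'r': DONE → SEND
  read 'p': SEND → HOLD
  read 'r': HOLD → RUN
  read 'p': RUN → SEND
  read 'p': SEND → HOLD
  read 'r': HOLD → RUN
  read 'p': RUN → SEND
  read 'p': SEND → HOLD
  read 'r': HOLD → RUN
  end RUN, rejected
w3:
  start at DONE
  read 'p': DONE → DONE
  read 'r': DONE → SEND
  read 'r': SEND → RUN
  read 'q': RUN → DONE
  read 'q': DONE → SPIN
  read 'p': SPIN → SEND
  end SEND, rejected
w4:
  start at DONE
  read 'r': DONE → SEND
  read 'r': SEND → RUN
  read 'p': RUN → SEND
  read 'q': SEND → DONE
  read 'r': DONE → SEND
  read 'r': SEND → RUN
  read 'r': RUN → SEND
  read 'p': SEND → HOLD
  read 'r': HOLD → RUN
  read 'r': RUN → SEND
  end SEND, rejected
w5:
  start at DONE
  read 'p': DONE → DONE
  read 'q': DONE → SPIN
  read 'r': SPIN → HOLD
  read 'r': HOLD → RUN
  read 'q': RUN → DONE
  read 'p': DONE → DONE
  read 'q': DONE → SPIN
  read 'q': SPIN → SPIN
  read 'r': SPIN → HOLD
  read 'q': HOLD → SPIN
  read 'q': SPIN → SPIN
  read 'r': SPIN → HOLD
  end HOLD, accepted

w5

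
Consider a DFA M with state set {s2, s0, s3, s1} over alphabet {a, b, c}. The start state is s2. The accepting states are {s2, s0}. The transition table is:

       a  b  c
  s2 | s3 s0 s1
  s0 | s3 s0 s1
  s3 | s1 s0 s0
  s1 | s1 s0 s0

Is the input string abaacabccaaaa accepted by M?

start at s2
read 'a': s2 → s3
read 'b': s3 → s0
read 'a': s0 → s3
read 'a': s3 → s1
read 'c': s1 → s0
read 'a': s0 → s3
read 'b': s3 → s0
read 'c': s0 → s1
read 'c': s1 → s0
read 'a': s0 → s3
read 'a': s3 → s1
read 'a': s1 → s1
read 'a': s1 → s1
End state s1 is not accepting.

No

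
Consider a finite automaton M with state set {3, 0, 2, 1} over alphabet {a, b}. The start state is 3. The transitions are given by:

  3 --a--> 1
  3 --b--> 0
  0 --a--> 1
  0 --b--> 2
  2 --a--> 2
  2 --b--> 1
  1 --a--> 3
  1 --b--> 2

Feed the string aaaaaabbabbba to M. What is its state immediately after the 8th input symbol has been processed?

3 → 1 → 3 → 1 → 3 → 1 → 3 → 0 → 2
After 8 symbols: 2.

2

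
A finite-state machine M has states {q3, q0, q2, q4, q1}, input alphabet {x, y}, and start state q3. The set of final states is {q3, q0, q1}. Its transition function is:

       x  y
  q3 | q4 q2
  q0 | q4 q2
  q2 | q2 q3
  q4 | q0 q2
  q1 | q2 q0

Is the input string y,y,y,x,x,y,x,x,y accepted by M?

Trace: q3 -y-> q2 -y-> q3 -y-> q2 -x-> q2 -x-> q2 -y-> q3 -x-> q4 -x-> q0 -y-> q2
End state q2 is not accepting.

No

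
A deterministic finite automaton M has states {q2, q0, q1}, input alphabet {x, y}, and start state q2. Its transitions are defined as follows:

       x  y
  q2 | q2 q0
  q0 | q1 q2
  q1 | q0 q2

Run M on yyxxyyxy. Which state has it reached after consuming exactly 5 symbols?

Trace: q2 -y-> q0 -y-> q2 -x-> q2 -x-> q2 -y-> q0
After 5 symbols: q0.

q0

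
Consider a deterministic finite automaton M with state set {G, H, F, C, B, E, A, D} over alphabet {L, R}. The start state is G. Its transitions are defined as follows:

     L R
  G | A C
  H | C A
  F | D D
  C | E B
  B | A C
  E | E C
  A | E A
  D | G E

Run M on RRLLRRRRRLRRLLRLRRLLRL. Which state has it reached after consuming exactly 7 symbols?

C

G → C → B → A → E → C → B → C
After 7 symbols: C.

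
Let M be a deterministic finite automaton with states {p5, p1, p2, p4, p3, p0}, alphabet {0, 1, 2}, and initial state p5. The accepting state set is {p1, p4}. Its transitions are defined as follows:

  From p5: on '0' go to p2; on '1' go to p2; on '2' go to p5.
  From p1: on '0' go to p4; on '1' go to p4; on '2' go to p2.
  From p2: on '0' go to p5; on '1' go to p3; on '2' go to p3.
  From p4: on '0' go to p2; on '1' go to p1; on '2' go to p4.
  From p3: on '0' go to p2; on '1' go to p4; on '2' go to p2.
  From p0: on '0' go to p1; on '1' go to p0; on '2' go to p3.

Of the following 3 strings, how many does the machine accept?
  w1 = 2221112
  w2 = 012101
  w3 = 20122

w1: p5 → p5 → p5 → p5 → p2 → p3 → p4 → p4  → end p4, accepted
w2: p5 → p2 → p3 → p2 → p3 → p2 → p3  → end p3, rejected
w3: p5 → p5 → p2 → p3 → p2 → p3  → end p3, rejected

1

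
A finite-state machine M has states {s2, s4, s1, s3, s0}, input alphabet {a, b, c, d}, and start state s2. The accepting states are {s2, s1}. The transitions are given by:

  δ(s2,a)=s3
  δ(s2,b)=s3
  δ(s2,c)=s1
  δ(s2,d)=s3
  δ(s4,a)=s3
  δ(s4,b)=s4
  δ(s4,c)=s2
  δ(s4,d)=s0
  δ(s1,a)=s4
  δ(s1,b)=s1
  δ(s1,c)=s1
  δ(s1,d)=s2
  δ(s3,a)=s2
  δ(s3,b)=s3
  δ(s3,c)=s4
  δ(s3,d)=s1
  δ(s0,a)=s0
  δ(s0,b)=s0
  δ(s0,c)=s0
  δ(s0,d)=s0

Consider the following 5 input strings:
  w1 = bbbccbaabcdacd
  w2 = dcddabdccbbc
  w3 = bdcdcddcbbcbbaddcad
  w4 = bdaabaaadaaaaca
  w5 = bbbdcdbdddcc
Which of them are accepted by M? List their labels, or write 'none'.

w1:
  start at s2
  read 'b': s2 → s3
  read 'b': s3 → s3
  read 'b': s3 → s3
  read 'c': s3 → s4
  read 'c': s4 → s2
  read 'b': s2 → s3
  read 'a': s3 → s2
  read 'a': s2 → s3
  read 'b': s3 → s3
  read 'c': s3 → s4
  read 'd': s4 → s0
  read 'a': s0 → s0
  read 'c': s0 → s0
  read 'd': s0 → s0
  end s0, rejected
w2:
  start at s2
  read 'd': s2 → s3
  read 'c': s3 → s4
  read 'd': s4 → s0
  read 'd': s0 → s0
  read 'a': s0 → s0
  read 'b': s0 → s0
  read 'd': s0 → s0
  read 'c': s0 → s0
  read 'c': s0 → s0
  read 'b': s0 → s0
  read 'b': s0 → s0
  read 'c': s0 → s0
  end s0, rejected
w3:
  start at s2
  read 'b': s2 → s3
  read 'd': s3 → s1
  read 'c': s1 → s1
  read 'd': s1 → s2
  read 'c': s2 → s1
  read 'd': s1 → s2
  read 'd': s2 → s3
  read 'c': s3 → s4
  read 'b': s4 → s4
  read 'b': s4 → s4
  read 'c': s4 → s2
  read 'b': s2 → s3
  read 'b': s3 → s3
  read 'a': s3 → s2
  read 'd': s2 → s3
  read 'd': s3 → s1
  read 'c': s1 → s1
  read 'a': s1 → s4
  read 'd': s4 → s0
  end s0, rejected
w4:
  start at s2
  read 'b': s2 → s3
  read 'd': s3 → s1
  read 'a': s1 → s4
  read 'a': s4 → s3
  read 'b': s3 → s3
  read 'a': s3 → s2
  read 'a': s2 → s3
  read 'a': s3 → s2
  read 'd': s2 → s3
  read 'a': s3 → s2
  read 'a': s2 → s3
  read 'a': s3 → s2
  read 'a': s2 → s3
  read 'c': s3 → s4
  read 'a': s4 → s3
  end s3, rejected
w5:
  start at s2
  read 'b': s2 → s3
  read 'b': s3 → s3
  read 'b': s3 → s3
  read 'd': s3 → s1
  read 'c': s1 → s1
  read 'd': s1 → s2
  read 'b': s2 → s3
  read 'd': s3 → s1
  read 'd': s1 → s2
  read 'd': s2 → s3
  read 'c': s3 → s4
  read 'c': s4 → s2
  end s2, accepted

w5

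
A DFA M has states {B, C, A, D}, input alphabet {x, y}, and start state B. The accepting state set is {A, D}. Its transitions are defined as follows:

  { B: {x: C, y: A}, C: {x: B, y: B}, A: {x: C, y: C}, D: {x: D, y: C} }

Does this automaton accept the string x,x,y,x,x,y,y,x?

start at B
read 'x': B → C
read 'x': C → B
read 'y': B → A
read 'x': A → C
read 'x': C → B
read 'y': B → A
read 'y': A → C
read 'x': C → B
End state B is not accepting.

No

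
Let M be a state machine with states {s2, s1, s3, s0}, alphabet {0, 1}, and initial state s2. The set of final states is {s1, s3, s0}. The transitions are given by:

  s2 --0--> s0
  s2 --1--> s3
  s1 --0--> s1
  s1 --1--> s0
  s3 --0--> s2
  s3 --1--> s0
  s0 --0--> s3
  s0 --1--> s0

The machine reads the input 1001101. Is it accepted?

Yes

start at s2
read '1': s2 → s3
read '0': s3 → s2
read '0': s2 → s0
read '1': s0 → s0
read '1': s0 → s0
read '0': s0 → s3
read '1': s3 → s0
End state s0 is accepting.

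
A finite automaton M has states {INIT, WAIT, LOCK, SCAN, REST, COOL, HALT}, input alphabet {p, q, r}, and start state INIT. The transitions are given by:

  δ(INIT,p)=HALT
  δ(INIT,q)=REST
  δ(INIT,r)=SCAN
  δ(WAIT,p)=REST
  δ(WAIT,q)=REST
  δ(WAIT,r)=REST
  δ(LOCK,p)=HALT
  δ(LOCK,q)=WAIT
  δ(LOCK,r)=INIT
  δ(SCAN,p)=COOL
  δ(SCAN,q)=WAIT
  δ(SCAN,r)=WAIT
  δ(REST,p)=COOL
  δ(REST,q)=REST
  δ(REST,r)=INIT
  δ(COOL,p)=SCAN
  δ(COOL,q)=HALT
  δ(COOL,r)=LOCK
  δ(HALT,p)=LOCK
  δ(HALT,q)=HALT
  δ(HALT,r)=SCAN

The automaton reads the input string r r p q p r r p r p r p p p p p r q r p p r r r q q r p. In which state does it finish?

Trace: INIT -r-> SCAN -r-> WAIT -p-> REST -q-> REST -p-> COOL -r-> LOCK -r-> INIT -p-> HALT -r-> SCAN -p-> COOL -r-> LOCK -p-> HALT -p-> LOCK -p-> HALT -p-> LOCK -p-> HALT -r-> SCAN -q-> WAIT -r-> REST -p-> COOL -p-> SCAN -r-> WAIT -r-> REST -r-> INIT -q-> REST -q-> REST -r-> INIT -p-> HALT

HALT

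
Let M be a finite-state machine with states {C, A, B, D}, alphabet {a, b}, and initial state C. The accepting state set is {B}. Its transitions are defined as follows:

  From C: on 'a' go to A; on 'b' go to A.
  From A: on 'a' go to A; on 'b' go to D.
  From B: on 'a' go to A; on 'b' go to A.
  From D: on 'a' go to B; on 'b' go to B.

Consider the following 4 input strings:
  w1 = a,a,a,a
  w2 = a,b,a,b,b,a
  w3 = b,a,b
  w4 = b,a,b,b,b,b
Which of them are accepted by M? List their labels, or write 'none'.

w1: Trace: C -a-> A -a-> A -a-> A -a-> A  → end A, rejected
w2: Trace: C -a-> A -b-> D -a-> B -b-> A -b-> D -a-> B  → end B, accepted
w3: Trace: C -b-> A -a-> A -b-> D  → end D, rejected
w4: Trace: C -b-> A -a-> A -b-> D -b-> B -b-> A -b-> D  → end D, rejected

w2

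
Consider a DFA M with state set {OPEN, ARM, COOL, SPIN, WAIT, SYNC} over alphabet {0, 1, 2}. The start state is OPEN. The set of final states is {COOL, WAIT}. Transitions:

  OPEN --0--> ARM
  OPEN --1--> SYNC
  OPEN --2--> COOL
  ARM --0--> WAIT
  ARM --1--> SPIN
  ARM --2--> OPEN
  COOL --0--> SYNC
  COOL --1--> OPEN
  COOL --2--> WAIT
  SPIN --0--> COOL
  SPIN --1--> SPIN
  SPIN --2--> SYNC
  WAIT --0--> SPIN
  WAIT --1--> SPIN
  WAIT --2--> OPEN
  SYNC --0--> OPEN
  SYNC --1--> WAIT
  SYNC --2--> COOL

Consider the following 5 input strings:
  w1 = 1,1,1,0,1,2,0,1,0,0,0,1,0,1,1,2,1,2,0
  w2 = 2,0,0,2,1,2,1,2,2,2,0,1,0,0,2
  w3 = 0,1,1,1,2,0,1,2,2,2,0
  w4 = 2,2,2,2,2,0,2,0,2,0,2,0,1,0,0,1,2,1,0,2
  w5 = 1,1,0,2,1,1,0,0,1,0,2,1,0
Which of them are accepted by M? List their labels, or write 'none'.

w2

w1: Trace: OPEN -1-> SYNC -1-> WAIT -1-> SPIN -0-> COOL -1-> OPEN -2-> COOL -0-> SYNC -1-> WAIT -0-> SPIN -0-> COOL -0-> SYNC -1-> WAIT -0-> SPIN -1-> SPIN -1-> SPIN -2-> SYNC -1-> WAIT -2-> OPEN -0-> ARM  → end ARM, rejected
w2: Trace: OPEN -2-> COOL -0-> SYNC -0-> OPEN -2-> COOL -1-> OPEN -2-> COOL -1-> OPEN -2-> COOL -2-> WAIT -2-> OPEN -0-> ARM -1-> SPIN -0-> COOL -0-> SYNC -2-> COOL  → end COOL, accepted
w3: Trace: OPEN -0-> ARM -1-> SPIN -1-> SPIN -1-> SPIN -2-> SYNC -0-> OPEN -1-> SYNC -2-> COOL -2-> WAIT -2-> OPEN -0-> ARM  → end ARM, rejected
w4: Trace: OPEN -2-> COOL -2-> WAIT -2-> OPEN -2-> COOL -2-> WAIT -0-> SPIN -2-> SYNC -0-> OPEN -2-> COOL -0-> SYNC -2-> COOL -0-> SYNC -1-> WAIT -0-> SPIN -0-> COOL -1-> OPEN -2-> COOL -1-> OPEN -0-> ARM -2-> OPEN  → end OPEN, rejected
w5: Trace: OPEN -1-> SYNC -1-> WAIT -0-> SPIN -2-> SYNC -1-> WAIT -1-> SPIN -0-> COOL -0-> SYNC -1-> WAIT -0-> SPIN -2-> SYNC -1-> WAIT -0-> SPIN  → end SPIN, rejected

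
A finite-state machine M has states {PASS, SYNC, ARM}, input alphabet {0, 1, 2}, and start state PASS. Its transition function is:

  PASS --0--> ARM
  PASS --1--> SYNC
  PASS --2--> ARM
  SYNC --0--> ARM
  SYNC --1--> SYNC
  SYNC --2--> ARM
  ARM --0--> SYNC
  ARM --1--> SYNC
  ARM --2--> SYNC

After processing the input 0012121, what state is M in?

SYNC

PASS → ARM → SYNC → SYNC → ARM → SYNC → ARM → SYNC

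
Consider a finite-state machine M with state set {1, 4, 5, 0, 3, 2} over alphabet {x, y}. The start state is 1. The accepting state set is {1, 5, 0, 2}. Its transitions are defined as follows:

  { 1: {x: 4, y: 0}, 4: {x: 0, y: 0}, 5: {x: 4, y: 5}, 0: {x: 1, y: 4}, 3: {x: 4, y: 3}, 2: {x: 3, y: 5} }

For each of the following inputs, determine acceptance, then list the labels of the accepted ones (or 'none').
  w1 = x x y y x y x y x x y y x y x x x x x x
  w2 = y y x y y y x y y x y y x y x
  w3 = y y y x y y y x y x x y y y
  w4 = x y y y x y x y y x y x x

w2, w3, w4

w1:
  start at 1
  read 'x': 1 → 4
  read 'x': 4 → 0
  read 'y': 0 → 4
  read 'y': 4 → 0
  read 'x': 0 → 1
  read 'y': 1 → 0
  read 'x': 0 → 1
  read 'y': 1 → 0
  read 'x': 0 → 1
  read 'x': 1 → 4
  read 'y': 4 → 0
  read 'y': 0 → 4
  read 'x': 4 → 0
  read 'y': 0 → 4
  read 'x': 4 → 0
  read 'x': 0 → 1
  read 'x': 1 → 4
  read 'x': 4 → 0
  read 'x': 0 → 1
  read 'x': 1 → 4
  end 4, rejected
w2:
  start at 1
  read 'y': 1 → 0
  read 'y': 0 → 4
  read 'x': 4 → 0
  read 'y': 0 → 4
  read 'y': 4 → 0
  read 'y': 0 → 4
  read 'x': 4 → 0
  read 'y': 0 → 4
  read 'y': 4 → 0
  read 'x': 0 → 1
  read 'y': 1 → 0
  read 'y': 0 → 4
  read 'x': 4 → 0
  read 'y': 0 → 4
  read 'x': 4 → 0
  end 0, accepted
w3:
  start at 1
  read 'y': 1 → 0
  read 'y': 0 → 4
  read 'y': 4 → 0
  read 'x': 0 → 1
  read 'y': 1 → 0
  read 'y': 0 → 4
  read 'y': 4 → 0
  read 'x': 0 → 1
  read 'y': 1 → 0
  read 'x': 0 → 1
  read 'x': 1 → 4
  read 'y': 4 → 0
  read 'y': 0 → 4
  read 'y': 4 → 0
  end 0, accepted
w4:
  start at 1
  read 'x': 1 → 4
  read 'y': 4 → 0
  read 'y': 0 → 4
  read 'y': 4 → 0
  read 'x': 0 → 1
  read 'y': 1 → 0
  read 'x': 0 → 1
  read 'y': 1 → 0
  read 'y': 0 → 4
  read 'x': 4 → 0
  read 'y': 0 → 4
  read 'x': 4 → 0
  read 'x': 0 → 1
  end 1, accepted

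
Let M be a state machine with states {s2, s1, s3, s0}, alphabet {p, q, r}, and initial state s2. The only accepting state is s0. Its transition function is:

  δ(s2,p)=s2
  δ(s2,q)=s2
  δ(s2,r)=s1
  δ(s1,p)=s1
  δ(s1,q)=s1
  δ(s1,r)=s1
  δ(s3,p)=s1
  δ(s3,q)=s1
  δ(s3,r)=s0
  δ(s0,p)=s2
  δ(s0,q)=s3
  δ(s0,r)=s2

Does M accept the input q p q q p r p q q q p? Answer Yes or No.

start at s2
read 'q': s2 → s2
read 'p': s2 → s2
read 'q': s2 → s2
read 'q': s2 → s2
read 'p': s2 → s2
read 'r': s2 → s1
read 'p': s1 → s1
read 'q': s1 → s1
read 'q': s1 → s1
read 'q': s1 → s1
read 'p': s1 → s1
End state s1 is not accepting.

No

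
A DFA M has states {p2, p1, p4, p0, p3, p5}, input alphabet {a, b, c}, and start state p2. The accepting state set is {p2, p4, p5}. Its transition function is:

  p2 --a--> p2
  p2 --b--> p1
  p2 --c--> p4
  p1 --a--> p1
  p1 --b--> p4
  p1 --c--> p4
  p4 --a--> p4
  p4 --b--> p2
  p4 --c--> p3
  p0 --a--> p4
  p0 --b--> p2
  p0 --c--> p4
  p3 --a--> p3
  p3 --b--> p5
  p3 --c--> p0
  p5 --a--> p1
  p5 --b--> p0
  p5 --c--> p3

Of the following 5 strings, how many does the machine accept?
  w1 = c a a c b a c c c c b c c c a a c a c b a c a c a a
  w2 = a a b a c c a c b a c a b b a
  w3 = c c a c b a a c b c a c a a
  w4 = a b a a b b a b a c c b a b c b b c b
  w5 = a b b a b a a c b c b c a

w1: p2 → p4 → p4 → p4 → p3 → p5 → p1 → p4 → p3 → p0 → p4 → p2 → p4 → p3 → p0 → p4 → p4 → p3 → p3 → p0 → p2 → p2 → p4 → p4 → p3 → p3 → p3  → end p3, rejected
w2: p2 → p2 → p2 → p1 → p1 → p4 → p3 → p3 → p0 → p2 → p2 → p4 → p4 → p2 → p1 → p1  → end p1, rejected
w3: p2 → p4 → p3 → p3 → p0 → p2 → p2 → p2 → p4 → p2 → p4 → p4 → p3 → p3 → p3  → end p3, rejected
w4: p2 → p2 → p1 → p1 → p1 → p4 → p2 → p2 → p1 → p1 → p4 → p3 → p5 → p1 → p4 → p3 → p5 → p0 → p4 → p2  → end p2, accepted
w5: p2 → p2 → p1 → p4 → p4 → p2 → p2 → p2 → p4 → p2 → p4 → p2 → p4 → p4  → end p4, accepted

2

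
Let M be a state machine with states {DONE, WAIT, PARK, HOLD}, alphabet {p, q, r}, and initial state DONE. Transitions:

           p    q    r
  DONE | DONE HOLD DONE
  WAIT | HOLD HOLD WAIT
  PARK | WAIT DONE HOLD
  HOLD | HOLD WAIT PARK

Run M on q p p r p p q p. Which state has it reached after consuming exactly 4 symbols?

PARK

Trace: DONE -q-> HOLD -p-> HOLD -p-> HOLD -r-> PARK
After 4 symbols: PARK.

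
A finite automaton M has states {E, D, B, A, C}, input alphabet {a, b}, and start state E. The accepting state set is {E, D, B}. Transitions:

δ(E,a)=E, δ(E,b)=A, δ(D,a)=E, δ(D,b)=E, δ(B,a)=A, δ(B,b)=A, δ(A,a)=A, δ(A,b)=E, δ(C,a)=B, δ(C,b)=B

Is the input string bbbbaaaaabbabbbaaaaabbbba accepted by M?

No

start at E
read 'b': E → A
read 'b': A → E
read 'b': E → A
read 'b': A → E
read 'a': E → E
read 'a': E → E
read 'a': E → E
read 'a': E → E
read 'a': E → E
read 'b': E → A
read 'b': A → E
read 'a': E → E
read 'b': E → A
read 'b': A → E
read 'b': E → A
read 'a': A → A
read 'a': A → A
read 'a': A → A
read 'a': A → A
read 'a': A → A
read 'b': A → E
read 'b': E → A
read 'b': A → E
read 'b': E → A
read 'a': A → A
End state A is not accepting.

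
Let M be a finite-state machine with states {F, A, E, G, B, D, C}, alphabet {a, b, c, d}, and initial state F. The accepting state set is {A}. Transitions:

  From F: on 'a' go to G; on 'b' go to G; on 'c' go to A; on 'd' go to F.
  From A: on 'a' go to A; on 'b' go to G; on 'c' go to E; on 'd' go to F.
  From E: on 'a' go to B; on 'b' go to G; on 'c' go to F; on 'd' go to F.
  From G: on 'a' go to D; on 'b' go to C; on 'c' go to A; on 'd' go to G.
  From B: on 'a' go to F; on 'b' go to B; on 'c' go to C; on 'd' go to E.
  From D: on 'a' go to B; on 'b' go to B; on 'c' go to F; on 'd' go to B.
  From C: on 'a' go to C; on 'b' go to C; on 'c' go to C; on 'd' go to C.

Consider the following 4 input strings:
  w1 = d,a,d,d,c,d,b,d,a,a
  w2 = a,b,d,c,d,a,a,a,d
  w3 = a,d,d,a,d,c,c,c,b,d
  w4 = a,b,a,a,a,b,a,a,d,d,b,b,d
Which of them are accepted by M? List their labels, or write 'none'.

none

w1: F → F → G → G → G → A → F → G → G → D → B  → end B, rejected
w2: F → G → C → C → C → C → C → C → C → C  → end C, rejected
w3: F → G → G → G → D → B → C → C → C → C → C  → end C, rejected
w4: F → G → C → C → C → C → C → C → C → C → C → C → C → C  → end C, rejected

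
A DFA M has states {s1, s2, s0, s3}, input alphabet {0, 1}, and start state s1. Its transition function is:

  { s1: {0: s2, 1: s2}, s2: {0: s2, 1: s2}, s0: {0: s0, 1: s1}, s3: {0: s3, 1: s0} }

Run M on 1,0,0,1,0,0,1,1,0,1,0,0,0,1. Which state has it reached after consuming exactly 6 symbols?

s2

Trace: s1 -1-> s2 -0-> s2 -0-> s2 -1-> s2 -0-> s2 -0-> s2
After 6 symbols: s2.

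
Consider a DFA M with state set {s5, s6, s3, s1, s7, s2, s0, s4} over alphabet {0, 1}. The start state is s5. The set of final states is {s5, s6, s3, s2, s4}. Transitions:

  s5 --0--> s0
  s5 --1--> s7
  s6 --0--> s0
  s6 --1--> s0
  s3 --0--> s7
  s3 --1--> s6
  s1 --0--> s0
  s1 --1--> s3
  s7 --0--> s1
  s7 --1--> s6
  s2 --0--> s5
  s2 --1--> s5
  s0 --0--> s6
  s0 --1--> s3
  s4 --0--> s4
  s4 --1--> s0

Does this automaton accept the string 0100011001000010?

No

start at s5
read '0': s5 → s0
read '1': s0 → s3
read '0': s3 → s7
read '0': s7 → s1
read '0': s1 → s0
read '1': s0 → s3
read '1': s3 → s6
read '0': s6 → s0
read '0': s0 → s6
read '1': s6 → s0
read '0': s0 → s6
read '0': s6 → s0
read '0': s0 → s6
read '0': s6 → s0
read '1': s0 → s3
read '0': s3 → s7
End state s7 is not accepting.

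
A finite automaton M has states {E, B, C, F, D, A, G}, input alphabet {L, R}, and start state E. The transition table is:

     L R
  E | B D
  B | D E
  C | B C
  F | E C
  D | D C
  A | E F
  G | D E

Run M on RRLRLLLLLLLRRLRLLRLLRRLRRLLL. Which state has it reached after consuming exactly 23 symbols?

B

E → D → C → B → E → B → D → D → D → D → D → D → C → C → B → E → B → D → C → B → D → C → C → B
After 23 symbols: B.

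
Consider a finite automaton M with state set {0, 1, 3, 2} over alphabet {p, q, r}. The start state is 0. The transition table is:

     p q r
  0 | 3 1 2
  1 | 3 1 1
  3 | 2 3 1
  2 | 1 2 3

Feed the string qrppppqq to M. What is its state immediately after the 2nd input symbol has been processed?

start at 0
read 'q': 0 → 1
read 'r': 1 → 1
After 2 symbols: 1.

1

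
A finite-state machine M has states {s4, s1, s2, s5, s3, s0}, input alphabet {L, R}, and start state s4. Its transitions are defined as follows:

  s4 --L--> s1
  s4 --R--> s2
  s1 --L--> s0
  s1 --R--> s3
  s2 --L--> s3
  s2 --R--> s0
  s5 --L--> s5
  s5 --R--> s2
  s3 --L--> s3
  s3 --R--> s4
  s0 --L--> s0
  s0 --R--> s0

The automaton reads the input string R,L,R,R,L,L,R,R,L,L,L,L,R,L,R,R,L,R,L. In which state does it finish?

start at s4
read 'R': s4 → s2
read 'L': s2 → s3
read 'R': s3 → s4
read 'R': s4 → s2
read 'L': s2 → s3
read 'L': s3 → s3
read 'R': s3 → s4
read 'R': s4 → s2
read 'L': s2 → s3
read 'L': s3 → s3
read 'L': s3 → s3
read 'L': s3 → s3
read 'R': s3 → s4
read 'L': s4 → s1
read 'R': s1 → s3
read 'R': s3 → s4
read 'L': s4 → s1
read 'R': s1 → s3
read 'L': s3 → s3

s3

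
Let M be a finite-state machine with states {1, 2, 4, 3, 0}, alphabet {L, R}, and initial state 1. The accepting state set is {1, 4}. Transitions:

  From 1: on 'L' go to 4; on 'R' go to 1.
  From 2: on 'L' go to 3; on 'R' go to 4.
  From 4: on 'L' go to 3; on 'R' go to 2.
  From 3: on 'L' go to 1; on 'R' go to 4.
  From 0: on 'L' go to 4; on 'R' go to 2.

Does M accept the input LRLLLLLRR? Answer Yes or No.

1 → 4 → 2 → 3 → 1 → 4 → 3 → 1 → 1 → 1
End state 1 is accepting.

Yes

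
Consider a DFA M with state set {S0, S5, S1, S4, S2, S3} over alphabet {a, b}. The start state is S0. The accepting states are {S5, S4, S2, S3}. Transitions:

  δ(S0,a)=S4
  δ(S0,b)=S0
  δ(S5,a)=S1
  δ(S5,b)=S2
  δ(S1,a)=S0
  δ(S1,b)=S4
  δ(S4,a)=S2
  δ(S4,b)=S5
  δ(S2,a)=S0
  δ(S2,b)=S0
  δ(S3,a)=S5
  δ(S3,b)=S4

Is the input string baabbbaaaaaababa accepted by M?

No

S0 → S0 → S4 → S2 → S0 → S0 → S0 → S4 → S2 → S0 → S4 → S2 → S0 → S0 → S4 → S5 → S1
End state S1 is not accepting.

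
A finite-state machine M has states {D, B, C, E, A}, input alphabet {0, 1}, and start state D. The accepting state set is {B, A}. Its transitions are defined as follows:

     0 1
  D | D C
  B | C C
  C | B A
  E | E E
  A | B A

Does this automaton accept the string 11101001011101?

No

Trace: D -1-> C -1-> A -1-> A -0-> B -1-> C -0-> B -0-> C -1-> A -0-> B -1-> C -1-> A -1-> A -0-> B -1-> C
End state C is not accepting.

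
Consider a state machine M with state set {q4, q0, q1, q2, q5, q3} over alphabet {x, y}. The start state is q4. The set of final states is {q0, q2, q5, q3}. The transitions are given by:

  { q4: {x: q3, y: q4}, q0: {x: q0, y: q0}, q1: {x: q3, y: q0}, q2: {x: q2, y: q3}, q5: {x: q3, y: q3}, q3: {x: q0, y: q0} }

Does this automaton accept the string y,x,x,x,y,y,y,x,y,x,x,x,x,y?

q4 → q4 → q3 → q0 → q0 → q0 → q0 → q0 → q0 → q0 → q0 → q0 → q0 → q0 → q0
End state q0 is accepting.

Yes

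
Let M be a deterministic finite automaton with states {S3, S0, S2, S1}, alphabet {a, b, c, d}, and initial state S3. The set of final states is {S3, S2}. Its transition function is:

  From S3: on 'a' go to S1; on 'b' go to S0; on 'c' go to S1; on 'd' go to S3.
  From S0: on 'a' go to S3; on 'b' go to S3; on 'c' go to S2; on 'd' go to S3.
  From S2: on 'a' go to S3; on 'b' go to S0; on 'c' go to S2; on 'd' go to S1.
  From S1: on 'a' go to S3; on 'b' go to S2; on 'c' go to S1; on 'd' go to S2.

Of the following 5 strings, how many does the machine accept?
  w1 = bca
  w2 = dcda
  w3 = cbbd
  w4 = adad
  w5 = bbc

4

w1: S3 → S0 → S2 → S3  → end S3, accepted
w2: S3 → S3 → S1 → S2 → S3  → end S3, accepted
w3: S3 → S1 → S2 → S0 → S3  → end S3, accepted
w4: S3 → S1 → S2 → S3 → S3  → end S3, accepted
w5: S3 → S0 → S3 → S1  → end S1, rejected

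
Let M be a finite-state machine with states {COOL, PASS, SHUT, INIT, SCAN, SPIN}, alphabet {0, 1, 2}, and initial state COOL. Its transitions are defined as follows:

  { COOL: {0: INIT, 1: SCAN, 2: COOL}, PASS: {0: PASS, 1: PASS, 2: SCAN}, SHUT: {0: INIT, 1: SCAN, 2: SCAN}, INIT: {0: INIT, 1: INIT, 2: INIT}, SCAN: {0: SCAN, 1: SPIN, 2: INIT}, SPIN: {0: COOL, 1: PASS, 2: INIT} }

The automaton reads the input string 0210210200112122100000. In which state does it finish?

Trace: COOL -0-> INIT -2-> INIT -1-> INIT -0-> INIT -2-> INIT -1-> INIT -0-> INIT -2-> INIT -0-> INIT -0-> INIT -1-> INIT -1-> INIT -2-> INIT -1-> INIT -2-> INIT -2-> INIT -1-> INIT -0-> INIT -0-> INIT -0-> INIT -0-> INIT -0-> INIT

INIT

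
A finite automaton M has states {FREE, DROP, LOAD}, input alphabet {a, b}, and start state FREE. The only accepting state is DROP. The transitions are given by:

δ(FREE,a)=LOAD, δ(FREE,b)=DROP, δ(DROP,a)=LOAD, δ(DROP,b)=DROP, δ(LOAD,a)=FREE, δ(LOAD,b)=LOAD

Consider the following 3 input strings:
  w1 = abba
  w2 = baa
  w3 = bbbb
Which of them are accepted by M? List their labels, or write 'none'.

w3

w1: Trace: FREE -a-> LOAD -b-> LOAD -b-> LOAD -a-> FREE  → end FREE, rejected
w2: Trace: FREE -b-> DROP -a-> LOAD -a-> FREE  → end FREE, rejected
w3: Trace: FREE -b-> DROP -b-> DROP -b-> DROP -b-> DROP  → end DROP, accepted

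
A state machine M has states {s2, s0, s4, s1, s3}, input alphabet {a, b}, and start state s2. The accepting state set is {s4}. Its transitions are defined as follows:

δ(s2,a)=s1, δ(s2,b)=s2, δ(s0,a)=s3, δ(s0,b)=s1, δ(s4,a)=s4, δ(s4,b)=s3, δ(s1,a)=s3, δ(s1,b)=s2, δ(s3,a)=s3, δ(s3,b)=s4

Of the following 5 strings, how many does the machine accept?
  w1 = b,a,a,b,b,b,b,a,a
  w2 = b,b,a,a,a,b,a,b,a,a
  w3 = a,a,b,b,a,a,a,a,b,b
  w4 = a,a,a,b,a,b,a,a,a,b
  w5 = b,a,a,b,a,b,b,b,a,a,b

2

w1:
  start at s2
  read 'b': s2 → s2
  read 'a': s2 → s1
  read 'a': s1 → s3
  read 'b': s3 → s4
  read 'b': s4 → s3
  read 'b': s3 → s4
  read 'b': s4 → s3
  read 'a': s3 → s3
  read 'a': s3 → s3
  end s3, rejected
w2:
  start at s2
  read 'b': s2 → s2
  read 'b': s2 → s2
  read 'a': s2 → s1
  read 'a': s1 → s3
  read 'a': s3 → s3
  read 'b': s3 → s4
  read 'a': s4 → s4
  read 'b': s4 → s3
  read 'a': s3 → s3
  read 'a': s3 → s3
  end s3, rejected
w3:
  start at s2
  read 'a': s2 → s1
  read 'a': s1 → s3
  read 'b': s3 → s4
  read 'b': s4 → s3
  read 'a': s3 → s3
  read 'a': s3 → s3
  read 'a': s3 → s3
  read 'a': s3 → s3
  read 'b': s3 → s4
  read 'b': s4 → s3
  end s3, rejected
w4:
  start at s2
  read 'a': s2 → s1
  read 'a': s1 → s3
  read 'a': s3 → s3
  read 'b': s3 → s4
  read 'a': s4 → s4
  read 'b': s4 → s3
  read 'a': s3 → s3
  read 'a': s3 → s3
  read 'a': s3 → s3
  read 'b': s3 → s4
  end s4, accepted
w5:
  start at s2
  read 'b': s2 → s2
  read 'a': s2 → s1
  read 'a': s1 → s3
  read 'b': s3 → s4
  read 'a': s4 → s4
  read 'b': s4 → s3
  read 'b': s3 → s4
  read 'b': s4 → s3
  read 'a': s3 → s3
  read 'a': s3 → s3
  read 'b': s3 → s4
  end s4, accepted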